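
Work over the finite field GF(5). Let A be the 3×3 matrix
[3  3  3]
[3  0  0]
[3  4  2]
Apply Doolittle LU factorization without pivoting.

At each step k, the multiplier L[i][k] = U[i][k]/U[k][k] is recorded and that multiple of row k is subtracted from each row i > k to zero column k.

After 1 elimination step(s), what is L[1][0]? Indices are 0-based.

Step 1: pivot at (0,0) is 3.
  row1 ← row1 − (1)·row0  ⇒  L[1][0]=1, U row1=(0, 2, 2)
  row2 ← row2 − (1)·row0  ⇒  L[2][0]=1, U row2=(0, 1, 4)

L[1][0] = 1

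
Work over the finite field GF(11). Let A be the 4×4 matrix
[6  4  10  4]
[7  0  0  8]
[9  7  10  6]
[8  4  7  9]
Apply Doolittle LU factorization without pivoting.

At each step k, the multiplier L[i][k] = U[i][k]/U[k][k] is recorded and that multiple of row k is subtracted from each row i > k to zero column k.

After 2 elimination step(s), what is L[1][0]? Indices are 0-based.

k=0: U[0][0]=6
  eliminate (1,0): mult=3, new row 1: (0, 10, 3, 7); set L[1][0]=3
  eliminate (2,0): mult=7, new row 2: (0, 1, 6, 0); set L[2][0]=7
  eliminate (3,0): mult=5, new row 3: (0, 6, 1, 0); set L[3][0]=5
k=1: U[1][1]=10
  eliminate (2,1): mult=10, new row 2: (0, 0, 9, 7); set L[2][1]=10
  eliminate (3,1): mult=5, new row 3: (0, 0, 8, 9); set L[3][1]=5

L[1][0] = 3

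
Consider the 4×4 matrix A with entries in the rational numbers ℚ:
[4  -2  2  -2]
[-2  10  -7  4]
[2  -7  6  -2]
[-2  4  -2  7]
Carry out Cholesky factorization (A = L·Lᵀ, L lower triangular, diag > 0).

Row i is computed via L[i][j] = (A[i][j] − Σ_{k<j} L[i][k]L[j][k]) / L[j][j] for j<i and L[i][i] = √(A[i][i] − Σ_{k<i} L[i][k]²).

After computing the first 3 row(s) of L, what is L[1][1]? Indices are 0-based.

L[1][1] = 3

Step 1: L[0][0] = √(4) = 2.
  L[1][0] = (-2) / L[0][0] = -1.
Step 2: L[1][1] = √(9) = 3.
  L[2][0] = (2) / L[0][0] = 1.
  L[2][1] = (-6) / L[1][1] = -2.
Step 3: L[2][2] = √(1) = 1.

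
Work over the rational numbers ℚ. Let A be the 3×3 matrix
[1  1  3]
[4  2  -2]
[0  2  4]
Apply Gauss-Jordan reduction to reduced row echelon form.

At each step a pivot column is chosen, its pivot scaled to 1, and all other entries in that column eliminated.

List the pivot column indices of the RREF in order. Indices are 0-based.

pivot columns: 0, 1, 2

[1] R0 /= 1  ⇒  (1, 1, 3)
     R1 -= 4·R0  ⇒  (0, -2, -14)
[2] R1 /= -2  ⇒  (0, 1, 7)
     R0 -= 1·R1  ⇒  (1, 0, -4)
     R2 -= 2·R1  ⇒  (0, 0, -10)
[3] R2 /= -10  ⇒  (0, 0, 1)
     R0 -= -4·R2  ⇒  (1, 0, 0)
     R1 -= 7·R2  ⇒  (0, 1, 0)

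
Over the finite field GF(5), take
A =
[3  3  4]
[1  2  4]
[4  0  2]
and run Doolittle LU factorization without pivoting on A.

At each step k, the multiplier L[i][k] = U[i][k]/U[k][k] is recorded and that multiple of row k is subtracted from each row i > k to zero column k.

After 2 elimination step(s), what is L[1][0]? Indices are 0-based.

[col 0] pivot 3
  R1 -= 2*R0 → (0, 1, 1)  (L[1][0] := 2)
  R2 -= 3*R0 → (0, 1, 0)  (L[2][0] := 3)
[col 1] pivot 1
  R2 -= 1*R1 → (0, 0, 4)  (L[2][1] := 1)

L[1][0] = 2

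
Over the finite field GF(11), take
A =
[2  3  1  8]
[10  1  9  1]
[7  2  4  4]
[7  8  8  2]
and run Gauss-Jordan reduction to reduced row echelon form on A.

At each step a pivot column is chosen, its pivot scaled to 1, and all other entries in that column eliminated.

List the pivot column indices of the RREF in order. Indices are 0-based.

pivot columns: 0, 1, 2, 3

[1] R0 /= 2  ⇒  (1, 7, 6, 4)
     R1 -= 10·R0  ⇒  (0, 8, 4, 5)
     R2 -= 7·R0  ⇒  (0, 8, 6, 9)
     R3 -= 7·R0  ⇒  (0, 3, 10, 7)
[2] R1 /= 8  ⇒  (0, 1, 6, 2)
     R0 -= 7·R1  ⇒  (1, 0, 8, 1)
     R2 -= 8·R1  ⇒  (0, 0, 2, 4)
     R3 -= 3·R1  ⇒  (0, 0, 3, 1)
[3] R2 /= 2  ⇒  (0, 0, 1, 2)
     R0 -= 8·R2  ⇒  (1, 0, 0, 7)
     R1 -= 6·R2  ⇒  (0, 1, 0, 1)
     R3 -= 3·R2  ⇒  (0, 0, 0, 6)
[4] R3 /= 6  ⇒  (0, 0, 0, 1)
     R0 -= 7·R3  ⇒  (1, 0, 0, 0)
     R1 -= 1·R3  ⇒  (0, 1, 0, 0)
     R2 -= 2·R3  ⇒  (0, 0, 1, 0)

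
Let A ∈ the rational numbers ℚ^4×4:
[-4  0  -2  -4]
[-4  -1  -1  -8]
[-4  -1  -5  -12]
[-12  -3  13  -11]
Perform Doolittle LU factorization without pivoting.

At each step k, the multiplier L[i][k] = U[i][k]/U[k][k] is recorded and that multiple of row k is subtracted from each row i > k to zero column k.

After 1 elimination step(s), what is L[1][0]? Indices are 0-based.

L[1][0] = 1

k=0: U[0][0]=-4
  eliminate (1,0): mult=1, new row 1: (0, -1, 1, -4); set L[1][0]=1
  eliminate (2,0): mult=1, new row 2: (0, -1, -3, -8); set L[2][0]=1
  eliminate (3,0): mult=3, new row 3: (0, -3, 19, 1); set L[3][0]=3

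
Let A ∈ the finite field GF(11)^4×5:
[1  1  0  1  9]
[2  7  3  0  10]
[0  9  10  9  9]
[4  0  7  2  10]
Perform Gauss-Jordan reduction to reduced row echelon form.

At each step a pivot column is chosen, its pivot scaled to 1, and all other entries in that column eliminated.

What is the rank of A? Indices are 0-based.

pivot(0,0)=1: scale R0 → (1, 1, 0, 1, 9)
  clear (1,0): R1 −= (2)R0 → (0, 5, 3, 9, 3)
  clear (3,0): R3 −= (4)R0 → (0, 7, 7, 9, 7)
pivot(1,1)=5: scale R1 → (0, 1, 5, 4, 5)
  clear (0,1): R0 −= (1)R1 → (1, 0, 6, 8, 4)
  clear (2,1): R2 −= (9)R1 → (0, 0, 9, 6, 8)
  clear (3,1): R3 −= (7)R1 → (0, 0, 5, 3, 5)
pivot(2,2)=9: scale R2 → (0, 0, 1, 8, 7)
  clear (0,2): R0 −= (6)R2 → (1, 0, 0, 4, 6)
  clear (1,2): R1 −= (5)R2 → (0, 1, 0, 8, 3)
  clear (3,2): R3 −= (5)R2 → (0, 0, 0, 7, 3)
pivot(3,3)=7: scale R3 → (0, 0, 0, 1, 2)
  clear (0,3): R0 −= (4)R3 → (1, 0, 0, 0, 9)
  clear (1,3): R1 −= (8)R3 → (0, 1, 0, 0, 9)
  clear (2,3): R2 −= (8)R3 → (0, 0, 1, 0, 2)

rank = 4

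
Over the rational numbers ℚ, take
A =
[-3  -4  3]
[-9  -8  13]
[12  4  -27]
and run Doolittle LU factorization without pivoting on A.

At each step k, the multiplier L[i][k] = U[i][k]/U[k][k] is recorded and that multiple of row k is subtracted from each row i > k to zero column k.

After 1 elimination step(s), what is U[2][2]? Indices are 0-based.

[col 0] pivot -3
  R1 -= 3*R0 → (0, 4, 4)  (L[1][0] := 3)
  R2 -= -4*R0 → (0, -12, -15)  (L[2][0] := -4)

U[2][2] = -15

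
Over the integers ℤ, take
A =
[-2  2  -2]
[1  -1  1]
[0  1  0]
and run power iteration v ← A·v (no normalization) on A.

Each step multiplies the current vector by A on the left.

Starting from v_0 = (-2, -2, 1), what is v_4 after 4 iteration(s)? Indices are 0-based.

v_4 = (106, -53, 16)

v_0 = (-2, -2, 1).
v_1 = A·v_0 = (-2, 1, -2).
v_2 = A·v_1 = (10, -5, 1).
v_3 = A·v_2 = (-32, 16, -5).
v_4 = A·v_3 = (106, -53, 16).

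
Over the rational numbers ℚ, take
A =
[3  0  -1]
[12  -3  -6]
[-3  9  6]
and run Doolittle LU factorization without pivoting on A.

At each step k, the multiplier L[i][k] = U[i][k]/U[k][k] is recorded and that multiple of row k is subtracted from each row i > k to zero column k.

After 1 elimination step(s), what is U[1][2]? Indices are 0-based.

U[1][2] = -2

k=0: U[0][0]=3
  eliminate (1,0): mult=4, new row 1: (0, -3, -2); set L[1][0]=4
  eliminate (2,0): mult=-1, new row 2: (0, 9, 5); set L[2][0]=-1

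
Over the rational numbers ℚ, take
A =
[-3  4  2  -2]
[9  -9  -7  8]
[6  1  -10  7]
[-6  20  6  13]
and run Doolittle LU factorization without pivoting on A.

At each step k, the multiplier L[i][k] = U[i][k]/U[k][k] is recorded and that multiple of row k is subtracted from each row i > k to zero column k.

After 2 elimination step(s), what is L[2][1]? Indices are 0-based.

L[2][1] = 3

[col 0] pivot -3
  R1 -= -3*R0 → (0, 3, -1, 2)  (L[1][0] := -3)
  R2 -= -2*R0 → (0, 9, -6, 3)  (L[2][0] := -2)
  R3 -= 2*R0 → (0, 12, 2, 17)  (L[3][0] := 2)
[col 1] pivot 3
  R2 -= 3*R1 → (0, 0, -3, -3)  (L[2][1] := 3)
  R3 -= 4*R1 → (0, 0, 6, 9)  (L[3][1] := 4)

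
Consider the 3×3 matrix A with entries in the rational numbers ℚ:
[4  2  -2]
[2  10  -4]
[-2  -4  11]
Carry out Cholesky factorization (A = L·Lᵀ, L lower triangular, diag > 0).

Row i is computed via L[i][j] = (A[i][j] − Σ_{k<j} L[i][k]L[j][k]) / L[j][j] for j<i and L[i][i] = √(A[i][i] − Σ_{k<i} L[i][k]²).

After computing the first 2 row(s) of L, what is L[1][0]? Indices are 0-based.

Step 1: L[0][0] = √(4) = 2.
  L[1][0] = (2) / L[0][0] = 1.
Step 2: L[1][1] = √(9) = 3.

L[1][0] = 1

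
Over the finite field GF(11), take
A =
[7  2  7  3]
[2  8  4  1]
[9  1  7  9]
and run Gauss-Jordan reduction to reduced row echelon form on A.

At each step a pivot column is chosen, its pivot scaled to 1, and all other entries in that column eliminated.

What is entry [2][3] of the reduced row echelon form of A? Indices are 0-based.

M[2][3] = 10

pivot(0,0)=7: scale R0 → (1, 5, 1, 2)
  clear (1,0): R1 −= (2)R0 → (0, 9, 2, 8)
  clear (2,0): R2 −= (9)R0 → (0, 0, 9, 2)
pivot(1,1)=9: scale R1 → (0, 1, 10, 7)
  clear (0,1): R0 −= (5)R1 → (1, 0, 6, 0)
pivot(2,2)=9: scale R2 → (0, 0, 1, 10)
  clear (0,2): R0 −= (6)R2 → (1, 0, 0, 6)
  clear (1,2): R1 −= (10)R2 → (0, 1, 0, 6)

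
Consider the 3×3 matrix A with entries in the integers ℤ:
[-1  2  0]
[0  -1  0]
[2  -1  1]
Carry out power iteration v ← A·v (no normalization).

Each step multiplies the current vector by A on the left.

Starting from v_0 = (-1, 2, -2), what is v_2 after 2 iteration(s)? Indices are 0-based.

v_0 = (-1, 2, -2).
v_1 = A·v_0 = (5, -2, -6).
v_2 = A·v_1 = (-9, 2, 6).

v_2 = (-9, 2, 6)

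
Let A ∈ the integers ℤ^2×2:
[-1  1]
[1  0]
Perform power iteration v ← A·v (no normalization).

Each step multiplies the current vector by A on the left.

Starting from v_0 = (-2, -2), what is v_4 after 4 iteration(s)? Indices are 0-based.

v_4 = (-4, 2)

v_0 = (-2, -2).
v_1 = A·v_0 = (0, -2).
v_2 = A·v_1 = (-2, 0).
v_3 = A·v_2 = (2, -2).
v_4 = A·v_3 = (-4, 2).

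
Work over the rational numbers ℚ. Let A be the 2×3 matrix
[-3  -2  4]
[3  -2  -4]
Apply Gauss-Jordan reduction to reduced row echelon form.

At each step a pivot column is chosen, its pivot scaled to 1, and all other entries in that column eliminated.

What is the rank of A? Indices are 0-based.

step 1: normalize row 0 (÷-3) = (1, 2/3, -4/3)
  row 1: subtract 3×row0 = (0, -4, 0)
step 2: normalize row 1 (÷-4) = (0, 1, 0)
  row 0: subtract 2/3×row1 = (1, 0, -4/3)

rank = 2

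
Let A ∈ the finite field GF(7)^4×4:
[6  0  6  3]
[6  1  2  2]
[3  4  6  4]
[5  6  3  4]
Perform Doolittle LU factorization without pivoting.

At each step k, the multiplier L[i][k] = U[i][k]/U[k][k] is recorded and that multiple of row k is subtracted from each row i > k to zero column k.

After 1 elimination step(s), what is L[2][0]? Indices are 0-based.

Step 1: pivot at (0,0) is 6.
  row1 ← row1 − (1)·row0  ⇒  L[1][0]=1, U row1=(0, 1, 3, 6)
  row2 ← row2 − (4)·row0  ⇒  L[2][0]=4, U row2=(0, 4, 3, 6)
  row3 ← row3 − (2)·row0  ⇒  L[3][0]=2, U row3=(0, 6, 5, 5)

L[2][0] = 4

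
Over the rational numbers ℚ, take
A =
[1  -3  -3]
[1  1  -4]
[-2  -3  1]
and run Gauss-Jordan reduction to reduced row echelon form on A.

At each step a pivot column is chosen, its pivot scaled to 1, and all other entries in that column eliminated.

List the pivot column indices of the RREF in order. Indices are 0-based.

pivot columns: 0, 1, 2

[1] R0 /= 1  ⇒  (1, -3, -3)
     R1 -= 1·R0  ⇒  (0, 4, -1)
     R2 -= -2·R0  ⇒  (0, -9, -5)
[2] R1 /= 4  ⇒  (0, 1, -1/4)
     R0 -= -3·R1  ⇒  (1, 0, -15/4)
     R2 -= -9·R1  ⇒  (0, 0, -29/4)
[3] R2 /= -29/4  ⇒  (0, 0, 1)
     R0 -= -15/4·R2  ⇒  (1, 0, 0)
     R1 -= -1/4·R2  ⇒  (0, 1, 0)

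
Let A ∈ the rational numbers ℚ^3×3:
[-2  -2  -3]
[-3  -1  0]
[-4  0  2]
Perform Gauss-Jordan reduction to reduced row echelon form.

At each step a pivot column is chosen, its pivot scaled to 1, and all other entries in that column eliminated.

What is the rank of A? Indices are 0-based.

[1] R0 /= -2  ⇒  (1, 1, 3/2)
     R1 -= -3·R0  ⇒  (0, 2, 9/2)
     R2 -= -4·R0  ⇒  (0, 4, 8)
[2] R1 /= 2  ⇒  (0, 1, 9/4)
     R0 -= 1·R1  ⇒  (1, 0, -3/4)
     R2 -= 4·R1  ⇒  (0, 0, -1)
[3] R2 /= -1  ⇒  (0, 0, 1)
     R0 -= -3/4·R2  ⇒  (1, 0, 0)
     R1 -= 9/4·R2  ⇒  (0, 1, 0)

rank = 3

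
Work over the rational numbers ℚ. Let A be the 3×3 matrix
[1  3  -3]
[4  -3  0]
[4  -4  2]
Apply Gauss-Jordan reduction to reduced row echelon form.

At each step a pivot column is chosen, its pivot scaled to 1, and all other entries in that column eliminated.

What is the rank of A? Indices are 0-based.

rank = 3

pivot(0,0)=1: scale R0 → (1, 3, -3)
  clear (1,0): R1 −= (4)R0 → (0, -15, 12)
  clear (2,0): R2 −= (4)R0 → (0, -16, 14)
pivot(1,1)=-15: scale R1 → (0, 1, -4/5)
  clear (0,1): R0 −= (3)R1 → (1, 0, -3/5)
  clear (2,1): R2 −= (-16)R1 → (0, 0, 6/5)
pivot(2,2)=6/5: scale R2 → (0, 0, 1)
  clear (0,2): R0 −= (-3/5)R2 → (1, 0, 0)
  clear (1,2): R1 −= (-4/5)R2 → (0, 1, 0)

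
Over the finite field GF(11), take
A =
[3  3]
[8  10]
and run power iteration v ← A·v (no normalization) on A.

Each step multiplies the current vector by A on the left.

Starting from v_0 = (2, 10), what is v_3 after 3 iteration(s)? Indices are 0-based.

v_3 = (3, 0)

v_0 = (2, 10).
v_1 = A·v_0 = (3, 6).
v_2 = A·v_1 = (5, 7).
v_3 = A·v_2 = (3, 0).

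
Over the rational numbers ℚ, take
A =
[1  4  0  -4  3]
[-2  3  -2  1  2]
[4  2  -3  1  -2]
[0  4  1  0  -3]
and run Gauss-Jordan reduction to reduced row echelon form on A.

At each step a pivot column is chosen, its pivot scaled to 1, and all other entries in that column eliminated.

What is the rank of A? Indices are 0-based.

pivot(0,0)=1: scale R0 → (1, 4, 0, -4, 3)
  clear (1,0): R1 −= (-2)R0 → (0, 11, -2, -7, 8)
  clear (2,0): R2 −= (4)R0 → (0, -14, -3, 17, -14)
pivot(1,1)=11: scale R1 → (0, 1, -2/11, -7/11, 8/11)
  clear (0,1): R0 −= (4)R1 → (1, 0, 8/11, -16/11, 1/11)
  clear (2,1): R2 −= (-14)R1 → (0, 0, -61/11, 89/11, -42/11)
  clear (3,1): R3 −= (4)R1 → (0, 0, 19/11, 28/11, -65/11)
pivot(2,2)=-61/11: scale R2 → (0, 0, 1, -89/61, 42/61)
  clear (0,2): R0 −= (8/11)R2 → (1, 0, 0, -24/61, -25/61)
  clear (1,2): R1 −= (-2/11)R2 → (0, 1, 0, -55/61, 52/61)
  clear (3,2): R3 −= (19/11)R2 → (0, 0, 0, 309/61, -433/61)
pivot(3,3)=309/61: scale R3 → (0, 0, 0, 1, -433/309)
  clear (0,3): R0 −= (-24/61)R3 → (1, 0, 0, 0, -99/103)
  clear (1,3): R1 −= (-55/61)R3 → (0, 1, 0, 0, -127/309)
  clear (2,3): R2 −= (-89/61)R3 → (0, 0, 1, 0, -419/309)

rank = 4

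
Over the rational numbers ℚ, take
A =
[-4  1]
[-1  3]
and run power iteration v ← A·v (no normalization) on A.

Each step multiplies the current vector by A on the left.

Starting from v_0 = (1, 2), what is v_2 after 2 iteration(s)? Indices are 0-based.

v_2 = (13, 17)

v_0 = (1, 2).
v_1 = A·v_0 = (-2, 5).
v_2 = A·v_1 = (13, 17).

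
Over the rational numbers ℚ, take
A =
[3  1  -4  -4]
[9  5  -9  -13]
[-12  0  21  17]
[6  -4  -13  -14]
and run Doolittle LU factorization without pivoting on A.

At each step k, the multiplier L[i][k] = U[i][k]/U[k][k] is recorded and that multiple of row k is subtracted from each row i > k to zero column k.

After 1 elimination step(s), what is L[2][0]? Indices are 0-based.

k=0: U[0][0]=3
  eliminate (1,0): mult=3, new row 1: (0, 2, 3, -1); set L[1][0]=3
  eliminate (2,0): mult=-4, new row 2: (0, 4, 5, 1); set L[2][0]=-4
  eliminate (3,0): mult=2, new row 3: (0, -6, -5, -6); set L[3][0]=2

L[2][0] = -4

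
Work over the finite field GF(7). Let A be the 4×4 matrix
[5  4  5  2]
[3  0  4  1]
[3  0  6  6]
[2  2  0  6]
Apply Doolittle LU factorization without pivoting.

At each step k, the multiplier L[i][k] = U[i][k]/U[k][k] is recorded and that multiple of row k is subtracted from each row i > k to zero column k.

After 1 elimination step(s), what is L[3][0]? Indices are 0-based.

[col 0] pivot 5
  R1 -= 2*R0 → (0, 6, 1, 4)  (L[1][0] := 2)
  R2 -= 2*R0 → (0, 6, 3, 2)  (L[2][0] := 2)
  R3 -= 6*R0 → (0, 6, 5, 1)  (L[3][0] := 6)

L[3][0] = 6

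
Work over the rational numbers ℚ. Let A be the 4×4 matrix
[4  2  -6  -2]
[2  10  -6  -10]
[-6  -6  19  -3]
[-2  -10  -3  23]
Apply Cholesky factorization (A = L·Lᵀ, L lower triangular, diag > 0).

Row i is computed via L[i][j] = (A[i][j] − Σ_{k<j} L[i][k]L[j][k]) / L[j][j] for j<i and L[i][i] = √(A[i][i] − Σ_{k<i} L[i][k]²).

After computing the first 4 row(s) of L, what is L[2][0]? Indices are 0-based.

L[2][0] = -3

Step 1: L[0][0] = √(4) = 2.
  L[1][0] = (2) / L[0][0] = 1.
Step 2: L[1][1] = √(9) = 3.
  L[2][0] = (-6) / L[0][0] = -3.
  L[2][1] = (-3) / L[1][1] = -1.
Step 3: L[2][2] = √(9) = 3.
  L[3][0] = (-2) / L[0][0] = -1.
  L[3][1] = (-9) / L[1][1] = -3.
  L[3][2] = (-9) / L[2][2] = -3.
Step 4: L[3][3] = √(4) = 2.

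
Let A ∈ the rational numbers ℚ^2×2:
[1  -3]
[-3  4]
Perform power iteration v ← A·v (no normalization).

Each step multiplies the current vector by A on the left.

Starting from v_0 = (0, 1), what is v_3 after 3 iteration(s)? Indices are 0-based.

v_0 = (0, 1).
v_1 = A·v_0 = (-3, 4).
v_2 = A·v_1 = (-15, 25).
v_3 = A·v_2 = (-90, 145).

v_3 = (-90, 145)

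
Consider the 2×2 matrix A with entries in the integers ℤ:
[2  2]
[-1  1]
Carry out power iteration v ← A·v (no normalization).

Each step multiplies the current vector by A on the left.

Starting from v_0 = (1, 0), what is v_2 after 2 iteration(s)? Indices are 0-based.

v_0 = (1, 0).
v_1 = A·v_0 = (2, -1).
v_2 = A·v_1 = (2, -3).

v_2 = (2, -3)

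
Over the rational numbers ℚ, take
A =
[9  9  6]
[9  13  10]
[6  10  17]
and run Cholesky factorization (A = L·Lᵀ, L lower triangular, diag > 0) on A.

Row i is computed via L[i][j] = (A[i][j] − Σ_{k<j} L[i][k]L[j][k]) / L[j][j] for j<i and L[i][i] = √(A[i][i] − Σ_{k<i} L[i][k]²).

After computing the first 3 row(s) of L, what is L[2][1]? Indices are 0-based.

L[2][1] = 2

Step 1: L[0][0] = √(9) = 3.
  L[1][0] = (9) / L[0][0] = 3.
Step 2: L[1][1] = √(4) = 2.
  L[2][0] = (6) / L[0][0] = 2.
  L[2][1] = (4) / L[1][1] = 2.
Step 3: L[2][2] = √(9) = 3.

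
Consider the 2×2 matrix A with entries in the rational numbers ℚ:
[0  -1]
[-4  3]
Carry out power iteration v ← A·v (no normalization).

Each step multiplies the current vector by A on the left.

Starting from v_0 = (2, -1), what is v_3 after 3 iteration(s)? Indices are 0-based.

v_0 = (2, -1).
v_1 = A·v_0 = (1, -11).
v_2 = A·v_1 = (11, -37).
v_3 = A·v_2 = (37, -155).

v_3 = (37, -155)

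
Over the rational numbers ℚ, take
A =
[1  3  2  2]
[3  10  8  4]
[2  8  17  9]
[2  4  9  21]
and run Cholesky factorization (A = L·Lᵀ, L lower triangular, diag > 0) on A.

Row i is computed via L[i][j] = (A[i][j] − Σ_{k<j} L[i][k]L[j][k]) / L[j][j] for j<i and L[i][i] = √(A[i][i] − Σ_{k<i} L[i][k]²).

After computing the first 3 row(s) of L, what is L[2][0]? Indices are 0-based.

L[2][0] = 2

Step 1: L[0][0] = √(1) = 1.
  L[1][0] = (3) / L[0][0] = 3.
Step 2: L[1][1] = √(1) = 1.
  L[2][0] = (2) / L[0][0] = 2.
  L[2][1] = (2) / L[1][1] = 2.
Step 3: L[2][2] = √(9) = 3.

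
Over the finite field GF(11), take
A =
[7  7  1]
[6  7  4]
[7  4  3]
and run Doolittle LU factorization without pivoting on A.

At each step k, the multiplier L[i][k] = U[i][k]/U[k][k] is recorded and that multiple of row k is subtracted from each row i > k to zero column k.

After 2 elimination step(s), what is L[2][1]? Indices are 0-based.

k=0: U[0][0]=7
  eliminate (1,0): mult=4, new row 1: (0, 1, 0); set L[1][0]=4
  eliminate (2,0): mult=1, new row 2: (0, 8, 2); set L[2][0]=1
k=1: U[1][1]=1
  eliminate (2,1): mult=8, new row 2: (0, 0, 2); set L[2][1]=8

L[2][1] = 8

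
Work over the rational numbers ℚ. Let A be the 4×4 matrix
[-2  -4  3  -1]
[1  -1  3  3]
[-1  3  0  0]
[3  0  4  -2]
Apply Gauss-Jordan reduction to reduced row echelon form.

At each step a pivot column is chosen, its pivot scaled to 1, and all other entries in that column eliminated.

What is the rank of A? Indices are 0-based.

rank = 4

[1] R0 /= -2  ⇒  (1, 2, -3/2, 1/2)
     R1 -= 1·R0  ⇒  (0, -3, 9/2, 5/2)
     R2 -= -1·R0  ⇒  (0, 5, -3/2, 1/2)
     R3 -= 3·R0  ⇒  (0, -6, 17/2, -7/2)
[2] R1 /= -3  ⇒  (0, 1, -3/2, -5/6)
     R0 -= 2·R1  ⇒  (1, 0, 3/2, 13/6)
     R2 -= 5·R1  ⇒  (0, 0, 6, 14/3)
     R3 -= -6·R1  ⇒  (0, 0, -1/2, -17/2)
[3] R2 /= 6  ⇒  (0, 0, 1, 7/9)
     R0 -= 3/2·R2  ⇒  (1, 0, 0, 1)
     R1 -= -3/2·R2  ⇒  (0, 1, 0, 1/3)
     R3 -= -1/2·R2  ⇒  (0, 0, 0, -73/9)
[4] R3 /= -73/9  ⇒  (0, 0, 0, 1)
     R0 -= 1·R3  ⇒  (1, 0, 0, 0)
     R1 -= 1/3·R3  ⇒  (0, 1, 0, 0)
     R2 -= 7/9·R3  ⇒  (0, 0, 1, 0)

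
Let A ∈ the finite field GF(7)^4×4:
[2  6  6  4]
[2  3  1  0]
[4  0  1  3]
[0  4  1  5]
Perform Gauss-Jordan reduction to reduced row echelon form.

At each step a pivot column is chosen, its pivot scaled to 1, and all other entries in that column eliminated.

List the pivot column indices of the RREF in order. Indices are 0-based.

step 1: normalize row 0 (÷2) = (1, 3, 3, 2)
  row 1: subtract 2×row0 = (0, 4, 2, 3)
  row 2: subtract 4×row0 = (0, 2, 3, 2)
step 2: normalize row 1 (÷4) = (0, 1, 4, 6)
  row 0: subtract 3×row1 = (1, 0, 5, 5)
  row 2: subtract 2×row1 = (0, 0, 2, 4)
  row 3: subtract 4×row1 = (0, 0, 6, 2)
step 3: normalize row 2 (÷2) = (0, 0, 1, 2)
  row 0: subtract 5×row2 = (1, 0, 0, 2)
  row 1: subtract 4×row2 = (0, 1, 0, 5)
  row 3: subtract 6×row2 = (0, 0, 0, 4)
step 4: normalize row 3 (÷4) = (0, 0, 0, 1)
  row 0: subtract 2×row3 = (1, 0, 0, 0)
  row 1: subtract 5×row3 = (0, 1, 0, 0)
  row 2: subtract 2×row3 = (0, 0, 1, 0)

pivot columns: 0, 1, 2, 3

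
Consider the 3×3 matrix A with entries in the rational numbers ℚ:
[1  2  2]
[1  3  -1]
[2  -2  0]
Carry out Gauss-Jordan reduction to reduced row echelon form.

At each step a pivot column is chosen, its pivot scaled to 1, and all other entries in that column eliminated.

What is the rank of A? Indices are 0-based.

pivot(0,0)=1: scale R0 → (1, 2, 2)
  clear (1,0): R1 −= (1)R0 → (0, 1, -3)
  clear (2,0): R2 −= (2)R0 → (0, -6, -4)
pivot(1,1)=1: scale R1 → (0, 1, -3)
  clear (0,1): R0 −= (2)R1 → (1, 0, 8)
  clear (2,1): R2 −= (-6)R1 → (0, 0, -22)
pivot(2,2)=-22: scale R2 → (0, 0, 1)
  clear (0,2): R0 −= (8)R2 → (1, 0, 0)
  clear (1,2): R1 −= (-3)R2 → (0, 1, 0)

rank = 3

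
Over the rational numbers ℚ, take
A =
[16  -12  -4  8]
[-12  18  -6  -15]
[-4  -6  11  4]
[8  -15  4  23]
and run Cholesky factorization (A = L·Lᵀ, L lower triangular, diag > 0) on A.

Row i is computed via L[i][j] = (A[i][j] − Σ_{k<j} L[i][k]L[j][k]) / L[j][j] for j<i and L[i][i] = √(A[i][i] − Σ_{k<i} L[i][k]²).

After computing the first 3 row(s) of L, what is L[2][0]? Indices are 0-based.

Step 1: L[0][0] = √(16) = 4.
  L[1][0] = (-12) / L[0][0] = -3.
Step 2: L[1][1] = √(9) = 3.
  L[2][0] = (-4) / L[0][0] = -1.
  L[2][1] = (-9) / L[1][1] = -3.
Step 3: L[2][2] = √(1) = 1.

L[2][0] = -1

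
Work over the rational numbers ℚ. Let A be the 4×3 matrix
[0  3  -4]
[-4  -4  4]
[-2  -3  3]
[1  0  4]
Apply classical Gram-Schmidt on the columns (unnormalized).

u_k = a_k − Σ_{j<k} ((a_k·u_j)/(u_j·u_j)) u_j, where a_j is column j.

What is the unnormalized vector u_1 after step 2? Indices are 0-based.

u_1 = (3, 4/21, -19/21, -22/21)

Step 1: u_0 = a_0 = (0, -4, -2, 1).
Step 2: u_1 = a_1 − (22/21)·u_0 = (3, 4/21, -19/21, -22/21).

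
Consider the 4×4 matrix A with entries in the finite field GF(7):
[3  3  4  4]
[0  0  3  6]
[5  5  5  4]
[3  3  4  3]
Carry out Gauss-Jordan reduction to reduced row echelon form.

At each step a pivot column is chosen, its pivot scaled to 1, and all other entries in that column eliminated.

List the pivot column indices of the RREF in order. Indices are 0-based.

[1] R0 /= 3  ⇒  (1, 1, 6, 6)
     R2 -= 5·R0  ⇒  (0, 0, 3, 2)
     R3 -= 3·R0  ⇒  (0, 0, 0, 6)
column 1 empty below row 1
[2] R1 /= 3  ⇒  (0, 0, 1, 2)
     R0 -= 6·R1  ⇒  (1, 1, 0, 1)
     R2 -= 3·R1  ⇒  (0, 0, 0, 3)
[3] R2 /= 3  ⇒  (0, 0, 0, 1)
     R0 -= 1·R2  ⇒  (1, 1, 0, 0)
     R1 -= 2·R2  ⇒  (0, 0, 1, 0)
     R3 -= 6·R2  ⇒  (0, 0, 0, 0)

pivot columns: 0, 2, 3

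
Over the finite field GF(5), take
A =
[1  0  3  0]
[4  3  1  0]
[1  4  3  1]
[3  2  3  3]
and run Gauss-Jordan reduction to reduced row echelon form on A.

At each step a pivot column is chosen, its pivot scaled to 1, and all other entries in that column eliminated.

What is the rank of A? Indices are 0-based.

rank = 4

[1] R0 /= 1  ⇒  (1, 0, 3, 0)
     R1 -= 4·R0  ⇒  (0, 3, 4, 0)
     R2 -= 1·R0  ⇒  (0, 4, 0, 1)
     R3 -= 3·R0  ⇒  (0, 2, 4, 3)
[2] R1 /= 3  ⇒  (0, 1, 3, 0)
     R2 -= 4·R1  ⇒  (0, 0, 3, 1)
     R3 -= 2·R1  ⇒  (0, 0, 3, 3)
[3] R2 /= 3  ⇒  (0, 0, 1, 2)
     R0 -= 3·R2  ⇒  (1, 0, 0, 4)
     R1 -= 3·R2  ⇒  (0, 1, 0, 4)
     R3 -= 3·R2  ⇒  (0, 0, 0, 2)
[4] R3 /= 2  ⇒  (0, 0, 0, 1)
     R0 -= 4·R3  ⇒  (1, 0, 0, 0)
     R1 -= 4·R3  ⇒  (0, 1, 0, 0)
     R2 -= 2·R3  ⇒  (0, 0, 1, 0)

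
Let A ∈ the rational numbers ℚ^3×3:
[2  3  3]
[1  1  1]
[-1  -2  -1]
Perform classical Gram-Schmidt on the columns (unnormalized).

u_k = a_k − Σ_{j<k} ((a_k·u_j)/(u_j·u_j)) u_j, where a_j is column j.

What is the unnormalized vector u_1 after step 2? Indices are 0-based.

Step 1: u_0 = a_0 = (2, 1, -1).
Step 2: u_1 = a_1 − (3/2)·u_0 = (0, -1/2, -1/2).

u_1 = (0, -1/2, -1/2)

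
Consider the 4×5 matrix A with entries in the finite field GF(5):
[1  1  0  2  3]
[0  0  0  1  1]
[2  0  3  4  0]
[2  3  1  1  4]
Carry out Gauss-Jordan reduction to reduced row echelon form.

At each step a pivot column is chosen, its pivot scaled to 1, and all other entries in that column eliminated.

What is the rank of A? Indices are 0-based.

step 1: normalize row 0 (÷1) = (1, 1, 0, 2, 3)
  row 2: subtract 2×row0 = (0, 3, 3, 0, 4)
  row 3: subtract 2×row0 = (0, 1, 1, 2, 3)
step 2: exchange rows 1,2
step 2: normalize row 1 (÷3) = (0, 1, 1, 0, 3)
  row 0: subtract 1×row1 = (1, 0, 4, 2, 0)
  row 3: subtract 1×row1 = (0, 0, 0, 2, 0)
skip col 2 (zero from row 2)
step 3: normalize row 2 (÷1) = (0, 0, 0, 1, 1)
  row 0: subtract 2×row2 = (1, 0, 4, 0, 3)
  row 3: subtract 2×row2 = (0, 0, 0, 0, 3)
step 4: normalize row 3 (÷3) = (0, 0, 0, 0, 1)
  row 0: subtract 3×row3 = (1, 0, 4, 0, 0)
  row 1: subtract 3×row3 = (0, 1, 1, 0, 0)
  row 2: subtract 1×row3 = (0, 0, 0, 1, 0)

rank = 4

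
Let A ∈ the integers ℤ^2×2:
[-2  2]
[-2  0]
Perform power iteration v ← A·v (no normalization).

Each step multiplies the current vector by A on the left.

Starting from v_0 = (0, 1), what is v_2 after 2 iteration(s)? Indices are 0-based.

v_0 = (0, 1).
v_1 = A·v_0 = (2, 0).
v_2 = A·v_1 = (-4, -4).

v_2 = (-4, -4)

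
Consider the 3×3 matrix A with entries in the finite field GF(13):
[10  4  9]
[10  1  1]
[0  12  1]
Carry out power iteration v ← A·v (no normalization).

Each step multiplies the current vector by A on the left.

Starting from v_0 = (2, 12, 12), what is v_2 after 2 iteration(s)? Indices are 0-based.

v_2 = (12, 10, 8)

v_0 = (2, 12, 12).
v_1 = A·v_0 = (7, 5, 0).
v_2 = A·v_1 = (12, 10, 8).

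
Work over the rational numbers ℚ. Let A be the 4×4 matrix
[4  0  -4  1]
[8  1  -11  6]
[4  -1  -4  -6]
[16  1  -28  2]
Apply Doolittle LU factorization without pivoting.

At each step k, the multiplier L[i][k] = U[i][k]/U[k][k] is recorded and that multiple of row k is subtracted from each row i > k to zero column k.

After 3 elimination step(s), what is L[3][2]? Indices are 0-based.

[col 0] pivot 4
  R1 -= 2*R0 → (0, 1, -3, 4)  (L[1][0] := 2)
  R2 -= 1*R0 → (0, -1, 0, -7)  (L[2][0] := 1)
  R3 -= 4*R0 → (0, 1, -12, -2)  (L[3][0] := 4)
[col 1] pivot 1
  R2 -= -1*R1 → (0, 0, -3, -3)  (L[2][1] := -1)
  R3 -= 1*R1 → (0, 0, -9, -6)  (L[3][1] := 1)
[col 2] pivot -3
  R3 -= 3*R2 → (0, 0, 0, 3)  (L[3][2] := 3)

L[3][2] = 3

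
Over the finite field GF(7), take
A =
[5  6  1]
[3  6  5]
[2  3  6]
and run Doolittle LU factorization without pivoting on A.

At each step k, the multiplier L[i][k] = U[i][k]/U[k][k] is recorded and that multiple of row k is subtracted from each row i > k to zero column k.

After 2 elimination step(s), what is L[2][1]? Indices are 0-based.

L[2][1] = 2

[col 0] pivot 5
  R1 -= 2*R0 → (0, 1, 3)  (L[1][0] := 2)
  R2 -= 6*R0 → (0, 2, 0)  (L[2][0] := 6)
[col 1] pivot 1
  R2 -= 2*R1 → (0, 0, 1)  (L[2][1] := 2)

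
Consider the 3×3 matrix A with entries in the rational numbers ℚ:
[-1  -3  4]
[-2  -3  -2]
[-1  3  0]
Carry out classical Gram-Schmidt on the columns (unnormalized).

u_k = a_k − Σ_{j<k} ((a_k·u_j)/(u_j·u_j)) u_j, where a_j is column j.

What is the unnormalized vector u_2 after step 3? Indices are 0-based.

u_2 = (24/7, -16/7, 8/7)

Step 1: u_0 = a_0 = (-1, -2, -1).
Step 2: u_1 = a_1 − (1)·u_0 = (-2, -1, 4).
Step 3: u_2 = a_2 − (0)·u_0 − (-2/7)·u_1 = (24/7, -16/7, 8/7).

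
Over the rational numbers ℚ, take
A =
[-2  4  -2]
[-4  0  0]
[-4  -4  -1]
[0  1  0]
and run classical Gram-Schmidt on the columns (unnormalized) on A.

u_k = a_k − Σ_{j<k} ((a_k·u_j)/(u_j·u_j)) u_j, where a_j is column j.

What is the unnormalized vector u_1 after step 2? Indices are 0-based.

u_1 = (40/9, 8/9, -28/9, 1)

Step 1: u_0 = a_0 = (-2, -4, -4, 0).
Step 2: u_1 = a_1 − (2/9)·u_0 = (40/9, 8/9, -28/9, 1).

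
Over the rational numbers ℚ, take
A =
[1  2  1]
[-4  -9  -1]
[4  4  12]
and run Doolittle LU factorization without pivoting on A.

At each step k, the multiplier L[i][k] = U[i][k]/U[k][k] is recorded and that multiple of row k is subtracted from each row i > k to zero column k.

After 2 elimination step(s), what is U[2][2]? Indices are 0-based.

U[2][2] = -4

Step 1: pivot at (0,0) is 1.
  row1 ← row1 − (-4)·row0  ⇒  L[1][0]=-4, U row1=(0, -1, 3)
  row2 ← row2 − (4)·row0  ⇒  L[2][0]=4, U row2=(0, -4, 8)
Step 2: pivot at (1,1) is -1.
  row2 ← row2 − (4)·row1  ⇒  L[2][1]=4, U row2=(0, 0, -4)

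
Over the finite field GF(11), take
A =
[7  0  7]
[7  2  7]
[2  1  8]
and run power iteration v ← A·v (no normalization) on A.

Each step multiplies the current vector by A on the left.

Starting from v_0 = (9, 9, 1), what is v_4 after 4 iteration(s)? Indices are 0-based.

v_0 = (9, 9, 1).
v_1 = A·v_0 = (4, 0, 2).
v_2 = A·v_1 = (9, 9, 2).
v_3 = A·v_2 = (0, 7, 10).
v_4 = A·v_3 = (4, 7, 10).

v_4 = (4, 7, 10)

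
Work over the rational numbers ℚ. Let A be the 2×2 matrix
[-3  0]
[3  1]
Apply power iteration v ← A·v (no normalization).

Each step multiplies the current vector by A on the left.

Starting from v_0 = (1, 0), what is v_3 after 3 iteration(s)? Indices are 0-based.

v_0 = (1, 0).
v_1 = A·v_0 = (-3, 3).
v_2 = A·v_1 = (9, -6).
v_3 = A·v_2 = (-27, 21).

v_3 = (-27, 21)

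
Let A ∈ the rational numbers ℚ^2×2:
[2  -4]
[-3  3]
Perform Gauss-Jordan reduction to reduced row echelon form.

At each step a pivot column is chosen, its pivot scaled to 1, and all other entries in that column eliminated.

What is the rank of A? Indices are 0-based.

rank = 2

pivot(0,0)=2: scale R0 → (1, -2)
  clear (1,0): R1 −= (-3)R0 → (0, -3)
pivot(1,1)=-3: scale R1 → (0, 1)
  clear (0,1): R0 −= (-2)R1 → (1, 0)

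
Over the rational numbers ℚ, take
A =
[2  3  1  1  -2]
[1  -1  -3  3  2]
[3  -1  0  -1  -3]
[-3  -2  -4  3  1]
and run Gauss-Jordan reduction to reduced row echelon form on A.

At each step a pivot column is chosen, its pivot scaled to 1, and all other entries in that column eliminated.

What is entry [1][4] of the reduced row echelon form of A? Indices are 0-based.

M[1][4] = -128/23

[1] R0 /= 2  ⇒  (1, 3/2, 1/2, 1/2, -1)
     R1 -= 1·R0  ⇒  (0, -5/2, -7/2, 5/2, 3)
     R2 -= 3·R0  ⇒  (0, -11/2, -3/2, -5/2, 0)
     R3 -= -3·R0  ⇒  (0, 5/2, -5/2, 9/2, -2)
[2] R1 /= -5/2  ⇒  (0, 1, 7/5, -1, -6/5)
     R0 -= 3/2·R1  ⇒  (1, 0, -8/5, 2, 4/5)
     R2 -= -11/2·R1  ⇒  (0, 0, 31/5, -8, -33/5)
     R3 -= 5/2·R1  ⇒  (0, 0, -6, 7, 1)
[3] R2 /= 31/5  ⇒  (0, 0, 1, -40/31, -33/31)
     R0 -= -8/5·R2  ⇒  (1, 0, 0, -2/31, -28/31)
     R1 -= 7/5·R2  ⇒  (0, 1, 0, 25/31, 9/31)
     R3 -= -6·R2  ⇒  (0, 0, 0, -23/31, -167/31)
[4] R3 /= -23/31  ⇒  (0, 0, 0, 1, 167/23)
     R0 -= -2/31·R3  ⇒  (1, 0, 0, 0, -10/23)
     R1 -= 25/31·R3  ⇒  (0, 1, 0, 0, -128/23)
     R2 -= -40/31·R3  ⇒  (0, 0, 1, 0, 191/23)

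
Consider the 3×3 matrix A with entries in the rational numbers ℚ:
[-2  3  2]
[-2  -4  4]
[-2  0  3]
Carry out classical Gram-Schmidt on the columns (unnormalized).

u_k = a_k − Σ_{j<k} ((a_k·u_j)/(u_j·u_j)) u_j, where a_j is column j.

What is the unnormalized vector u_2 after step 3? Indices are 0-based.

Step 1: u_0 = a_0 = (-2, -2, -2).
Step 2: u_1 = a_1 − (1/6)·u_0 = (10/3, -11/3, 1/3).
Step 3: u_2 = a_2 − (-3/2)·u_0 − (-21/74)·u_1 = (-2/37, -3/74, 7/74).

u_2 = (-2/37, -3/74, 7/74)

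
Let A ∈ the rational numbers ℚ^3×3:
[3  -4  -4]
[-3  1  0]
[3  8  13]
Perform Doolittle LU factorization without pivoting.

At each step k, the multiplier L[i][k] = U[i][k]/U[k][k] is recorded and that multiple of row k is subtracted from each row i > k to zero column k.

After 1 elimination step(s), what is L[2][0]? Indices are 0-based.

L[2][0] = 1

Step 1: pivot at (0,0) is 3.
  row1 ← row1 − (-1)·row0  ⇒  L[1][0]=-1, U row1=(0, -3, -4)
  row2 ← row2 − (1)·row0  ⇒  L[2][0]=1, U row2=(0, 12, 17)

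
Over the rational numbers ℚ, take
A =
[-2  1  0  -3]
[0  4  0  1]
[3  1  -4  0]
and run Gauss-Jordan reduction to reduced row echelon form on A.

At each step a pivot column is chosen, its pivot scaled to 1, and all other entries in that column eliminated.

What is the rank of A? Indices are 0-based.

rank = 3

step 1: normalize row 0 (÷-2) = (1, -1/2, 0, 3/2)
  row 2: subtract 3×row0 = (0, 5/2, -4, -9/2)
step 2: normalize row 1 (÷4) = (0, 1, 0, 1/4)
  row 0: subtract -1/2×row1 = (1, 0, 0, 13/8)
  row 2: subtract 5/2×row1 = (0, 0, -4, -41/8)
step 3: normalize row 2 (÷-4) = (0, 0, 1, 41/32)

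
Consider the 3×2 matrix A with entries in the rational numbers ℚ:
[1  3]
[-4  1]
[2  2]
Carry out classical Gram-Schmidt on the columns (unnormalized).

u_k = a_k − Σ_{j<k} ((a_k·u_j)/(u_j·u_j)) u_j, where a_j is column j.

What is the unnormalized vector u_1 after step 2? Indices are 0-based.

Step 1: u_0 = a_0 = (1, -4, 2).
Step 2: u_1 = a_1 − (1/7)·u_0 = (20/7, 11/7, 12/7).

u_1 = (20/7, 11/7, 12/7)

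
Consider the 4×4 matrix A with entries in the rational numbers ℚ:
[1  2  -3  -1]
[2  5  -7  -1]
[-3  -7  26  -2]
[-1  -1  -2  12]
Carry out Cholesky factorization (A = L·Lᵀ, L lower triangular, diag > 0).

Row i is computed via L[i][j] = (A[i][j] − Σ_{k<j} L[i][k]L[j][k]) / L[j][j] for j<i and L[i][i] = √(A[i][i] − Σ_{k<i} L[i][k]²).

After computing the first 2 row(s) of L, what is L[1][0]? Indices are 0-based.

L[1][0] = 2

Step 1: L[0][0] = √(1) = 1.
  L[1][0] = (2) / L[0][0] = 2.
Step 2: L[1][1] = √(1) = 1.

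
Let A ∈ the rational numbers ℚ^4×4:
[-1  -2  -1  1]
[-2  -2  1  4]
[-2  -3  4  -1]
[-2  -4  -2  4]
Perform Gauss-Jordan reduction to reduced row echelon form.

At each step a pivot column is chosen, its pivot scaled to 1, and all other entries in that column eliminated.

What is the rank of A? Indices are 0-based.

rank = 4

[1] R0 /= -1  ⇒  (1, 2, 1, -1)
     R1 -= -2·R0  ⇒  (0, 2, 3, 2)
     R2 -= -2·R0  ⇒  (0, 1, 6, -3)
     R3 -= -2·R0  ⇒  (0, 0, 0, 2)
[2] R1 /= 2  ⇒  (0, 1, 3/2, 1)
     R0 -= 2·R1  ⇒  (1, 0, -2, -3)
     R2 -= 1·R1  ⇒  (0, 0, 9/2, -4)
[3] R2 /= 9/2  ⇒  (0, 0, 1, -8/9)
     R0 -= -2·R2  ⇒  (1, 0, 0, -43/9)
     R1 -= 3/2·R2  ⇒  (0, 1, 0, 7/3)
[4] R3 /= 2  ⇒  (0, 0, 0, 1)
     R0 -= -43/9·R3  ⇒  (1, 0, 0, 0)
     R1 -= 7/3·R3  ⇒  (0, 1, 0, 0)
     R2 -= -8/9·R3  ⇒  (0, 0, 1, 0)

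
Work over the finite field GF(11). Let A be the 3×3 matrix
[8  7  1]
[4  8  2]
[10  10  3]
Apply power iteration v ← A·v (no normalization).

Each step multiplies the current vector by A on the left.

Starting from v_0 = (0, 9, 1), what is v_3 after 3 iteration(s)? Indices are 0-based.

v_0 = (0, 9, 1).
v_1 = A·v_0 = (9, 8, 5).
v_2 = A·v_1 = (1, 0, 9).
v_3 = A·v_2 = (6, 0, 4).

v_3 = (6, 0, 4)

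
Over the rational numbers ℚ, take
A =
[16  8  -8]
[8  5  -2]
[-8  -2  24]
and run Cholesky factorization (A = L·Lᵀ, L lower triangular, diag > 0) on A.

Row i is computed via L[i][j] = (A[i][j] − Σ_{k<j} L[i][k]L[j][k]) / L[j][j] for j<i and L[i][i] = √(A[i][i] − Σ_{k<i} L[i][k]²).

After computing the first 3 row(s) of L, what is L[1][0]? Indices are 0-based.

Step 1: L[0][0] = √(16) = 4.
  L[1][0] = (8) / L[0][0] = 2.
Step 2: L[1][1] = √(1) = 1.
  L[2][0] = (-8) / L[0][0] = -2.
  L[2][1] = (2) / L[1][1] = 2.
Step 3: L[2][2] = √(16) = 4.

L[1][0] = 2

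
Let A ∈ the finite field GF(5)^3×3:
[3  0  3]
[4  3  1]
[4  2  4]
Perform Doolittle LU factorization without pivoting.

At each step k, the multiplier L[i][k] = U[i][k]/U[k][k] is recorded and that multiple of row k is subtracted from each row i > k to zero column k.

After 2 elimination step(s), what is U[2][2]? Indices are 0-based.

U[2][2] = 2

Step 1: pivot at (0,0) is 3.
  row1 ← row1 − (3)·row0  ⇒  L[1][0]=3, U row1=(0, 3, 2)
  row2 ← row2 − (3)·row0  ⇒  L[2][0]=3, U row2=(0, 2, 0)
Step 2: pivot at (1,1) is 3.
  row2 ← row2 − (4)·row1  ⇒  L[2][1]=4, U row2=(0, 0, 2)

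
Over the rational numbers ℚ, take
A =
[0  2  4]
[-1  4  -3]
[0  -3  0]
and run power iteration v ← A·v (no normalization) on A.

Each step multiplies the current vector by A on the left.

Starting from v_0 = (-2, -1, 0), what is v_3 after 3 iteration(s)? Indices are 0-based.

v_3 = (-6, -86, 45)

v_0 = (-2, -1, 0).
v_1 = A·v_0 = (-2, -2, 3).
v_2 = A·v_1 = (8, -15, 6).
v_3 = A·v_2 = (-6, -86, 45).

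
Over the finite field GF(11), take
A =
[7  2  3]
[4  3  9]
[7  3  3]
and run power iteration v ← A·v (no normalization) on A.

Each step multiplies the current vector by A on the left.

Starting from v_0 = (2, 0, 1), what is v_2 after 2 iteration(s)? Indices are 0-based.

v_2 = (6, 8, 1)

v_0 = (2, 0, 1).
v_1 = A·v_0 = (6, 6, 6).
v_2 = A·v_1 = (6, 8, 1).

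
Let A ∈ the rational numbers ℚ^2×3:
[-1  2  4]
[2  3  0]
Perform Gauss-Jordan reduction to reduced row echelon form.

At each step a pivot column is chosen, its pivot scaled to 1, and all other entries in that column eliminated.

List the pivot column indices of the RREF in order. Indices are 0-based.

[1] R0 /= -1  ⇒  (1, -2, -4)
     R1 -= 2·R0  ⇒  (0, 7, 8)
[2] R1 /= 7  ⇒  (0, 1, 8/7)
     R0 -= -2·R1  ⇒  (1, 0, -12/7)

pivot columns: 0, 1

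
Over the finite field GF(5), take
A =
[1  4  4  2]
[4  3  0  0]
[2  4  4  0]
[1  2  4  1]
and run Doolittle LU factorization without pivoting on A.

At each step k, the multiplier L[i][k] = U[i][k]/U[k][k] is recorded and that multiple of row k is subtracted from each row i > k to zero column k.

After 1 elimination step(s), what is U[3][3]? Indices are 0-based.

U[3][3] = 4

Step 1: pivot at (0,0) is 1.
  row1 ← row1 − (4)·row0  ⇒  L[1][0]=4, U row1=(0, 2, 4, 2)
  row2 ← row2 − (2)·row0  ⇒  L[2][0]=2, U row2=(0, 1, 1, 1)
  row3 ← row3 − (1)·row0  ⇒  L[3][0]=1, U row3=(0, 3, 0, 4)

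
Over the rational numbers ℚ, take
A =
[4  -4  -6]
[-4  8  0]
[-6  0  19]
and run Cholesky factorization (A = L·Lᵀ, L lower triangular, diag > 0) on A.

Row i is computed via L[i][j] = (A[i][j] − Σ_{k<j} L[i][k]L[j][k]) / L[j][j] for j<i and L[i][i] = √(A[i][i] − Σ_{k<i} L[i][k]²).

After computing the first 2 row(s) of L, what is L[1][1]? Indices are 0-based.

L[1][1] = 2

Step 1: L[0][0] = √(4) = 2.
  L[1][0] = (-4) / L[0][0] = -2.
Step 2: L[1][1] = √(4) = 2.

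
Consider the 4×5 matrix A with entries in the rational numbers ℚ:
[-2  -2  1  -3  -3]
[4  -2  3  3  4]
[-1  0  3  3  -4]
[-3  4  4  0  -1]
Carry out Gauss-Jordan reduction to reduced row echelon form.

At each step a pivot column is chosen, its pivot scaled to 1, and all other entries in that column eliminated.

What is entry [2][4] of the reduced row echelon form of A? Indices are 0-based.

M[2][4] = 1/4

[1] R0 /= -2  ⇒  (1, 1, -1/2, 3/2, 3/2)
     R1 -= 4·R0  ⇒  (0, -6, 5, -3, -2)
     R2 -= -1·R0  ⇒  (0, 1, 5/2, 9/2, -5/2)
     R3 -= -3·R0  ⇒  (0, 7, 5/2, 9/2, 7/2)
[2] R1 /= -6  ⇒  (0, 1, -5/6, 1/2, 1/3)
     R0 -= 1·R1  ⇒  (1, 0, 1/3, 1, 7/6)
     R2 -= 1·R1  ⇒  (0, 0, 10/3, 4, -17/6)
     R3 -= 7·R1  ⇒  (0, 0, 25/3, 1, 7/6)
[3] R2 /= 10/3  ⇒  (0, 0, 1, 6/5, -17/20)
     R0 -= 1/3·R2  ⇒  (1, 0, 0, 3/5, 29/20)
     R1 -= -5/6·R2  ⇒  (0, 1, 0, 3/2, -3/8)
     R3 -= 25/3·R2  ⇒  (0, 0, 0, -9, 33/4)
[4] R3 /= -9  ⇒  (0, 0, 0, 1, -11/12)
     R0 -= 3/5·R3  ⇒  (1, 0, 0, 0, 2)
     R1 -= 3/2·R3  ⇒  (0, 1, 0, 0, 1)
     R2 -= 6/5·R3  ⇒  (0, 0, 1, 0, 1/4)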